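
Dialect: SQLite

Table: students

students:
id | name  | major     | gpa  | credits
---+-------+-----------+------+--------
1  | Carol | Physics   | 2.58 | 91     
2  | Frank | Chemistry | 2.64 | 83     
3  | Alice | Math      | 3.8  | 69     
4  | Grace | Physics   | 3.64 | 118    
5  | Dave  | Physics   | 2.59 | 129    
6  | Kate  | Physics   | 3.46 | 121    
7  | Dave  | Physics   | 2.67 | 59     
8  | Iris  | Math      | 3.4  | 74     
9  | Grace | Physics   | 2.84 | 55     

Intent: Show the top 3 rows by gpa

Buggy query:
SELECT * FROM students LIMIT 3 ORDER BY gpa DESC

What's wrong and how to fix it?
Bug: LIMIT must come after ORDER BY

Fix: Swap the clauses: ORDER BY first, then LIMIT

Corrected query:
SELECT * FROM students ORDER BY gpa DESC LIMIT 3

Result:
id | name  | major   | gpa  | credits
---+-------+---------+------+--------
3  | Alice | Math    | 3.8  | 69     
4  | Grace | Physics | 3.64 | 118    
6  | Kate  | Physics | 3.46 | 121    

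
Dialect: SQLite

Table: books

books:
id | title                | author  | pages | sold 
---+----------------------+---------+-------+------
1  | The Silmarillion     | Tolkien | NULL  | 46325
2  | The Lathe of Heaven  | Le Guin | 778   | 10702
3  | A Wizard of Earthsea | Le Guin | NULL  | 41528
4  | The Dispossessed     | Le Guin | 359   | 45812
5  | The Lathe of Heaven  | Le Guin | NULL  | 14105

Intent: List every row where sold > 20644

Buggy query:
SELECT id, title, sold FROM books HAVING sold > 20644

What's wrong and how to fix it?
Bug: HAVING filters the output of aggregation, but this query has no GROUP BY and no aggregate functions, so SQLite rejects it (HAVING clause on a non-aggregate query); the condition here is per row

Fix: Use WHERE for row-level filtering

Corrected query:
SELECT id, title, sold FROM books WHERE sold > 20644

Result:
id | title                | sold 
---+----------------------+------
1  | The Silmarillion     | 46325
3  | A Wizard of Earthsea | 41528
4  | The Dispossessed     | 45812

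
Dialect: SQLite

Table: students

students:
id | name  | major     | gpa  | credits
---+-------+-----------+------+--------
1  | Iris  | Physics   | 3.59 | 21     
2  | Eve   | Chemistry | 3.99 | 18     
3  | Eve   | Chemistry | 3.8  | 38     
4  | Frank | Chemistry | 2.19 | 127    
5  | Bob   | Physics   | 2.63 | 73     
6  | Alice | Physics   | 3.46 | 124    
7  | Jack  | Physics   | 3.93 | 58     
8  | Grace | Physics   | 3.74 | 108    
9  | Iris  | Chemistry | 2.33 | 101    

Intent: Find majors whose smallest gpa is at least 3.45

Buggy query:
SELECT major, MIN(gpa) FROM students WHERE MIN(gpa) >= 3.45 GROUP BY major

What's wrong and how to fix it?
Bug: MIN() in WHERE is a misuse of aggregate

Fix: Replace WHERE with HAVING after the GROUP BY

Corrected query:
SELECT major, MIN(gpa) FROM students GROUP BY major HAVING MIN(gpa) >= 3.45

Result:
(no rows)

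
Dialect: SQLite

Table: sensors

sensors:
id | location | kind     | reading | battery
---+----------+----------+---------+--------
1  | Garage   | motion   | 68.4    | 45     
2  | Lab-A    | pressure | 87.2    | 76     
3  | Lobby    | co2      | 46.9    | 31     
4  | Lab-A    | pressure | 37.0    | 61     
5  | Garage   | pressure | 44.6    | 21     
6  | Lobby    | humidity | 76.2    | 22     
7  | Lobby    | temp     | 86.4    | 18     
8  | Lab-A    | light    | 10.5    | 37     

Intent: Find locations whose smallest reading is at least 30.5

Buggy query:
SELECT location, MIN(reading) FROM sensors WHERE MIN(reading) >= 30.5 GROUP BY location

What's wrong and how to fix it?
Bug: MIN() in WHERE is a misuse of aggregate

Fix: Use HAVING for the per-group MIN condition

Corrected query:
SELECT location, MIN(reading) FROM sensors GROUP BY location HAVING MIN(reading) >= 30.5

Result:
location | MIN(reading)
---------+-------------
Garage   | 44.6        
Lobby    | 46.9        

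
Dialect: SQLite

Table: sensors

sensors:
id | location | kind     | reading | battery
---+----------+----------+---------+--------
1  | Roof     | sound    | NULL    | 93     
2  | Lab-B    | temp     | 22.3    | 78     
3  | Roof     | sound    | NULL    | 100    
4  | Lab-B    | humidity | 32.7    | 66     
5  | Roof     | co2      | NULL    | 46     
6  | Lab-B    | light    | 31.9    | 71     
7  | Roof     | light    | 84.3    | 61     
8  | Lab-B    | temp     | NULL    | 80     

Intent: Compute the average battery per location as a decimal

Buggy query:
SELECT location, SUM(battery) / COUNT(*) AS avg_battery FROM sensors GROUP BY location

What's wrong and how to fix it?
Bug: SUM(battery) and COUNT(*) are both integers; the division truncates the fractional part

Fix: Cast one side to REAL so the division keeps the fractional part

Corrected query:
SELECT location, SUM(battery) * 1.0 / COUNT(*) AS avg_battery FROM sensors GROUP BY location

Result:
location | avg_battery
---------+------------
Lab-B    | 73.75      
Roof     | 75         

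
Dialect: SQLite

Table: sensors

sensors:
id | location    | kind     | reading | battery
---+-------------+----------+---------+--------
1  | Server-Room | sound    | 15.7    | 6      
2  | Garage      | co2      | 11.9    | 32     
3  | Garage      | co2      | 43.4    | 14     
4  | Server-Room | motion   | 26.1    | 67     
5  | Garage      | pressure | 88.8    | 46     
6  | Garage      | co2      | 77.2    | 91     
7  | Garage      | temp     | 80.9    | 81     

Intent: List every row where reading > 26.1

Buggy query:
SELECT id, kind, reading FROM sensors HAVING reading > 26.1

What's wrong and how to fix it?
Bug: This is a non-aggregate query (no GROUP BY, no aggregates), so in SQLite the HAVING clause is invalid here; a row-level condition belongs in WHERE

Fix: Use WHERE for row-level filtering

Corrected query:
SELECT id, kind, reading FROM sensors WHERE reading > 26.1

Result:
id | kind     | reading
---+----------+--------
3  | co2      | 43.4   
5  | pressure | 88.8   
6  | co2      | 77.2   
7  | temp     | 80.9   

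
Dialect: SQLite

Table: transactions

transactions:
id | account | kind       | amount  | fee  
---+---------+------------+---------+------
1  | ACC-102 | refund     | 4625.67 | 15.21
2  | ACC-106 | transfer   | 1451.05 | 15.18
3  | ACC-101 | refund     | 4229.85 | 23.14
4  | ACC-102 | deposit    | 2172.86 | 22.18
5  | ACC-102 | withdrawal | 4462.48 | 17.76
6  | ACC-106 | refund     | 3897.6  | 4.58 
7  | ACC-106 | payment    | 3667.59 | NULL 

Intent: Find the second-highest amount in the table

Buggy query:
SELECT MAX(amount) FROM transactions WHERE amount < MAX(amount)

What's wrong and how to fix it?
Bug: The inner MAX is an aggregate inside WHERE, which is not allowed

Fix: Put the inner MAX in a scalar subquery

Corrected query:
SELECT MAX(amount) FROM transactions WHERE amount < (SELECT MAX(amount) FROM transactions)

Result:
MAX(amount)
-----------
4462.48    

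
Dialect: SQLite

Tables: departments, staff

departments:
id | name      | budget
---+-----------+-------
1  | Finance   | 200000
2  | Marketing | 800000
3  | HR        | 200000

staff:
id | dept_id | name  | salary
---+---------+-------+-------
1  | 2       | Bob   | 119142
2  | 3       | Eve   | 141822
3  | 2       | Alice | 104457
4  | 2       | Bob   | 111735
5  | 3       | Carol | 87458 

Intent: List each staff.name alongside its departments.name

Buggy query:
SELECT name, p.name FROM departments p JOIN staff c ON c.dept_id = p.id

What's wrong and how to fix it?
Bug: 'name' exists in both joined tables, so the database can't tell which one is meant

Fix: Prefix ambiguous columns with the table alias

Corrected query:
SELECT c.name, p.name FROM departments p JOIN staff c ON c.dept_id = p.id

Result:
name  | name     
------+----------
Bob   | Marketing
Eve   | HR       
Alice | Marketing
Bob   | Marketing
Carol | HR       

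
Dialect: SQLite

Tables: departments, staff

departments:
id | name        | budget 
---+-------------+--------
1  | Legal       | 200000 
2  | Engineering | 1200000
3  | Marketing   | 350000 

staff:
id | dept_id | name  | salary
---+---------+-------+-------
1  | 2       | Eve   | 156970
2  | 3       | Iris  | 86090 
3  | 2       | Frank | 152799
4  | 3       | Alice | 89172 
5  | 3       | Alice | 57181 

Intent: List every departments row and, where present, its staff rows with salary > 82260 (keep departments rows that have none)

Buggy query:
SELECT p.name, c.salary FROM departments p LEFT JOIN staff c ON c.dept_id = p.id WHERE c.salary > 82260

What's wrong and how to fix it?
Bug: A WHERE condition on the right-hand table after LEFT JOIN drops unmatched parents

Fix: Move the right-table condition into the ON clause so unmatched parents are kept

Corrected query:
SELECT p.name, c.salary FROM departments p LEFT JOIN staff c ON c.dept_id = p.id AND c.salary > 82260

Result:
name        | salary
------------+-------
Legal       | NULL  
Engineering | 152799
Engineering | 156970
Marketing   | 86090 
Marketing   | 89172 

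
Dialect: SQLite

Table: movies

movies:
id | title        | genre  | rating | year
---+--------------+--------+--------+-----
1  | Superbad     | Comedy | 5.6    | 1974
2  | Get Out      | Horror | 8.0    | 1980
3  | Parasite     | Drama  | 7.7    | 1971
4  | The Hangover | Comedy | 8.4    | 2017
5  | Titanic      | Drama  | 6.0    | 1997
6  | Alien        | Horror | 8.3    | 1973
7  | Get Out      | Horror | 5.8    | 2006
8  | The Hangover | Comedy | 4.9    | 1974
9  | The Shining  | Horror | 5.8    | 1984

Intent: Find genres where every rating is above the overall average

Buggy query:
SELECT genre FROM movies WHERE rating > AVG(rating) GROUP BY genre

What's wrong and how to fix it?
Bug: WHERE evaluates per row before aggregation, so AVG() is unavailable

Fix: Use a subquery for AVG and a HAVING MIN(...) filter so the condition holds for every row in the group

Corrected query:
SELECT genre FROM movies GROUP BY genre HAVING MIN(rating) > (SELECT AVG(rating) FROM movies)

Result:
(no rows)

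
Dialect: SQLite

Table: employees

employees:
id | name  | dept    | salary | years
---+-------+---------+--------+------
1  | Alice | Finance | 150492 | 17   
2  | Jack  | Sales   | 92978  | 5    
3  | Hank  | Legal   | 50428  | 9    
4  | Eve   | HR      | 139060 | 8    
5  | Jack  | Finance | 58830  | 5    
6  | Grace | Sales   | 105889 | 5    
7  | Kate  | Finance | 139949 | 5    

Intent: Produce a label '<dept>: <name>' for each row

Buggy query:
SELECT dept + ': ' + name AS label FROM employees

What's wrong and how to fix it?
Bug: '+' is numeric addition; on text columns SQLite converts them to 0 instead of concatenating

Fix: Use the || operator for string concatenation

Corrected query:
SELECT dept || ': ' || name AS label FROM employees

Result:
label         
--------------
Finance: Alice
Sales: Jack   
Legal: Hank   
HR: Eve       
Finance: Jack 
Sales: Grace  
Finance: Kate 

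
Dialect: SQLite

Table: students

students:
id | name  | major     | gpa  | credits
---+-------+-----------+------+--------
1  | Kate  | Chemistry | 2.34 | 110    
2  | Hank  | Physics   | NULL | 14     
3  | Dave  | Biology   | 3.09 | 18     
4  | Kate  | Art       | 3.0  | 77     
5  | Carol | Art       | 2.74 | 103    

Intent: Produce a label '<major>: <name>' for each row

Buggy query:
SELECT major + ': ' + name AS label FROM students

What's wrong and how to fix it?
Bug: '+' is numeric addition; on text columns SQLite converts them to 0 instead of concatenating

Fix: Use the || operator for string concatenation

Corrected query:
SELECT major || ': ' || name AS label FROM students

Result:
label          
---------------
Chemistry: Kate
Physics: Hank  
Biology: Dave  
Art: Kate      
Art: Carol     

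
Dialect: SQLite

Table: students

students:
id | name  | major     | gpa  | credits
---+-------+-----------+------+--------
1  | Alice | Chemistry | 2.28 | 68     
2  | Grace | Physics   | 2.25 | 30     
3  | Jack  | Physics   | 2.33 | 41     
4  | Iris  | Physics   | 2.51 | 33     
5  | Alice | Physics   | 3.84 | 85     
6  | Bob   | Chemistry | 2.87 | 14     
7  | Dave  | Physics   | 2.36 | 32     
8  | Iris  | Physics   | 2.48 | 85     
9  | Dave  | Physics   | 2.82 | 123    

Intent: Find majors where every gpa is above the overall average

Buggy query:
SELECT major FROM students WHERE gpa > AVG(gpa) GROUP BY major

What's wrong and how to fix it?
Bug: WHERE evaluates per row before aggregation, so AVG() is unavailable

Fix: Use a subquery for AVG and a HAVING MIN(...) filter so the condition holds for every row in the group

Corrected query:
SELECT major FROM students GROUP BY major HAVING MIN(gpa) > (SELECT AVG(gpa) FROM students)

Result:
(no rows)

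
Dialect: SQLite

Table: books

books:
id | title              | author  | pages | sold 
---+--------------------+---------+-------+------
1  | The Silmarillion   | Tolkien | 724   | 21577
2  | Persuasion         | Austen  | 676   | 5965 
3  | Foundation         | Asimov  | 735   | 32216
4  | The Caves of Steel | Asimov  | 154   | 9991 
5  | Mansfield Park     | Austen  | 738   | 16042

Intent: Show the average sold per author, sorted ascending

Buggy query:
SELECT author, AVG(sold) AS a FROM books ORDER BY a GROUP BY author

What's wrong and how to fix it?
Bug: GROUP BY must precede ORDER BY

Fix: Reorder: SELECT … FROM … GROUP BY … ORDER BY …

Corrected query:
SELECT author, AVG(sold) AS a FROM books GROUP BY author ORDER BY a

Result:
author  | a      
--------+--------
Austen  | 11003.5
Asimov  | 21103.5
Tolkien | 21577  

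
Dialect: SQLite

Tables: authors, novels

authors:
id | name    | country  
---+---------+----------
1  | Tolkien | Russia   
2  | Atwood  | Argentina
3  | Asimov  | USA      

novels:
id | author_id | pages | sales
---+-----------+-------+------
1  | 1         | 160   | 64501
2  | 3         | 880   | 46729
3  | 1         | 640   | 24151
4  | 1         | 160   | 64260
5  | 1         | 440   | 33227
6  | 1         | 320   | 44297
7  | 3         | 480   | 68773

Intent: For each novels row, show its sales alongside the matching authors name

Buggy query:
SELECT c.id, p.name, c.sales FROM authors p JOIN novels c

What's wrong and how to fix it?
Bug: JOIN with no ON clause produces a cartesian product; every novels row pairs with every authors row

Fix: Add ON c.author_id = p.id to the JOIN

Corrected query:
SELECT c.id, p.name, c.sales FROM authors p JOIN novels c ON c.author_id = p.id

Result:
id | name    | sales
---+---------+------
1  | Tolkien | 64501
2  | Asimov  | 46729
3  | Tolkien | 24151
4  | Tolkien | 64260
5  | Tolkien | 33227
6  | Tolkien | 44297
7  | Asimov  | 68773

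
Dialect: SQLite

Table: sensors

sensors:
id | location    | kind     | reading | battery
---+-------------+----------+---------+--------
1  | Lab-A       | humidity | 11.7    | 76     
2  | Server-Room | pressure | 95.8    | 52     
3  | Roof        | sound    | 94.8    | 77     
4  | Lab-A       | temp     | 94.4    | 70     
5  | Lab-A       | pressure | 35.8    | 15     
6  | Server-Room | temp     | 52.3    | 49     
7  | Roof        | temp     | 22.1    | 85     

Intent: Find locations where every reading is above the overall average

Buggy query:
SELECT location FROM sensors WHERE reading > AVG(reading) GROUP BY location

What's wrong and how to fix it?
Bug: WHERE evaluates per row before aggregation, so AVG() is unavailable

Fix: Compute the overall average in a scalar subquery and compare each group's MIN against it in HAVING

Corrected query:
SELECT location FROM sensors GROUP BY location HAVING MIN(reading) > (SELECT AVG(reading) FROM sensors)

Result:
(no rows)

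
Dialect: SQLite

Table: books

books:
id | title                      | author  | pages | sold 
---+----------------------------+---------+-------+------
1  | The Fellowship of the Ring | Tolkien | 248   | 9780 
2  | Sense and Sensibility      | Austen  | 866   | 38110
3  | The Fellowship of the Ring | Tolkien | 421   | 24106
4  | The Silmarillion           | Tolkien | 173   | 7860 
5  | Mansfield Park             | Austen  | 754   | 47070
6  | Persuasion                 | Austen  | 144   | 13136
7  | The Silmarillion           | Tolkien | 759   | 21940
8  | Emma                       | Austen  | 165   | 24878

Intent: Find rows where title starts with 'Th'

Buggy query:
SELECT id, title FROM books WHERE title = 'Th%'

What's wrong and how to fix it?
Bug: Wildcards only work with LIKE; '=' treats '%' as a literal character

Fix: Use LIKE for wildcard pattern matching

Corrected query:
SELECT id, title FROM books WHERE title LIKE 'Th%'

Result:
id | title                     
---+---------------------------
1  | The Fellowship of the Ring
3  | The Fellowship of the Ring
4  | The Silmarillion          
7  | The Silmarillion          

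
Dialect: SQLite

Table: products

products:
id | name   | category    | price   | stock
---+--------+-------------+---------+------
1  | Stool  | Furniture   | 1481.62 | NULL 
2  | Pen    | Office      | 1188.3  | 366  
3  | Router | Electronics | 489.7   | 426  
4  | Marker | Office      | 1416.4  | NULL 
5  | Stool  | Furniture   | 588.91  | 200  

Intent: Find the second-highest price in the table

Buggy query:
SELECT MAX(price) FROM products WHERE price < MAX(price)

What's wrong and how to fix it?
Bug: The inner MAX is an aggregate inside WHERE, which is not allowed

Fix: Put the inner MAX in a scalar subquery

Corrected query:
SELECT MAX(price) FROM products WHERE price < (SELECT MAX(price) FROM products)

Result:
MAX(price)
----------
1416.4    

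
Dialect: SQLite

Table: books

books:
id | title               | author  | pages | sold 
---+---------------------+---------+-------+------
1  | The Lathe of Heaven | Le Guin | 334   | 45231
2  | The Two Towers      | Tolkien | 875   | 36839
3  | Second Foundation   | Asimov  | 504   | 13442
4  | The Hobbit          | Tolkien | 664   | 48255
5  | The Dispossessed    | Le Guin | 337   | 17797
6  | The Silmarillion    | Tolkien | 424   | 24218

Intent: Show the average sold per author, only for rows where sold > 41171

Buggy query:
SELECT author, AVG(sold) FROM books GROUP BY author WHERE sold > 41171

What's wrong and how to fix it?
Bug: WHERE cannot follow GROUP BY

Fix: Move the WHERE clause before GROUP BY

Corrected query:
SELECT author, AVG(sold) FROM books WHERE sold > 41171 GROUP BY author

Result:
author  | AVG(sold)
--------+----------
Le Guin | 45231    
Tolkien | 48255    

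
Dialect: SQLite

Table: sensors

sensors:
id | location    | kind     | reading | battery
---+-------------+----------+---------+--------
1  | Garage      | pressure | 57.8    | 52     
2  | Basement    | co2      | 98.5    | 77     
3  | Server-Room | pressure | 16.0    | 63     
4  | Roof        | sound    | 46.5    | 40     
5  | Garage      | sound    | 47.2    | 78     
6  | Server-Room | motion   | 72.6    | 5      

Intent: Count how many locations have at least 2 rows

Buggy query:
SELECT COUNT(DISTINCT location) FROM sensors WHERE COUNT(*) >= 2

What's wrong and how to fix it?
Bug: COUNT(*) cannot appear in WHERE; the per-group count doesn't exist yet

Fix: Group first with HAVING COUNT(*) >= 2, then COUNT the resulting groups

Corrected query:
SELECT COUNT(*) FROM (SELECT location FROM sensors GROUP BY location HAVING COUNT(*) >= 2)

Result:
COUNT(*)
--------
2       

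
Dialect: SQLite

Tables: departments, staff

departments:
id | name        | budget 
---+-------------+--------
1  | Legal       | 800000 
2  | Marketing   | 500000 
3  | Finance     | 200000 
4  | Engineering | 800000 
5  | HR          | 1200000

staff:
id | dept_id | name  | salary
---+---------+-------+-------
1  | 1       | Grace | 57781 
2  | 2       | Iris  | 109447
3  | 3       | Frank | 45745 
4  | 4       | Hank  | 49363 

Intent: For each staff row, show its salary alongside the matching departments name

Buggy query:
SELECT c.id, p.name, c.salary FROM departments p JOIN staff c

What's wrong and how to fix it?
Bug: Missing join condition: each staff row is matched to all departments rows instead of just its own

Fix: Specify the join condition linking the foreign key to the parent id

Corrected query:
SELECT c.id, p.name, c.salary FROM departments p JOIN staff c ON c.dept_id = p.id

Result:
id | name        | salary
---+-------------+-------
1  | Legal       | 57781 
2  | Marketing   | 109447
3  | Finance     | 45745 
4  | Engineering | 49363 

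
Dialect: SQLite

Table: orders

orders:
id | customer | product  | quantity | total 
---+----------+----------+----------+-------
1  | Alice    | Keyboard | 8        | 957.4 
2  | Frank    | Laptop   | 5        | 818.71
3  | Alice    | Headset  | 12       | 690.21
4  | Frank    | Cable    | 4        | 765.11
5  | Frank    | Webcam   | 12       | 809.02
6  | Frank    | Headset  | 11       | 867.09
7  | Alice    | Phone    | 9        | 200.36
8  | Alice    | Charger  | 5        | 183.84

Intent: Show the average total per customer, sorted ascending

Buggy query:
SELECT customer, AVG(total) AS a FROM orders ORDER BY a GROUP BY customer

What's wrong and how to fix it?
Bug: ORDER BY appears before GROUP BY; SQL clause order requires GROUP BY first

Fix: Move ORDER BY to the end, after GROUP BY

Corrected query:
SELECT customer, AVG(total) AS a FROM orders GROUP BY customer ORDER BY a

Result:
customer | a       
---------+---------
Alice    | 507.9525
Frank    | 814.9825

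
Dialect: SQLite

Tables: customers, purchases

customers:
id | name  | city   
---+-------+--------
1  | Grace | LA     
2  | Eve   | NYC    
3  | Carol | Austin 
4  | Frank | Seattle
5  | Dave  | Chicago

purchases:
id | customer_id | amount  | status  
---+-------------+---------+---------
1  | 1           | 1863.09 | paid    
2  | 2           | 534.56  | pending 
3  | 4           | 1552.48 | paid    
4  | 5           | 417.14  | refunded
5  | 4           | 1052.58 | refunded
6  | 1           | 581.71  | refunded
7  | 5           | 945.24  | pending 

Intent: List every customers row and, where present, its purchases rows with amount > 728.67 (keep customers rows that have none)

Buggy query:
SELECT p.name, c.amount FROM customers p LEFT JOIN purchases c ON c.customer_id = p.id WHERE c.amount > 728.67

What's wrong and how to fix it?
Bug: A WHERE condition on the right-hand table after LEFT JOIN drops unmatched parents

Fix: Move the right-table condition into the ON clause so unmatched parents are kept

Corrected query:
SELECT p.name, c.amount FROM customers p LEFT JOIN purchases c ON c.customer_id = p.id AND c.amount > 728.67

Result:
name  | amount 
------+--------
Grace | 1863.09
Eve   | NULL   
Carol | NULL   
Frank | 1052.58
Frank | 1552.48
Dave  | 945.24 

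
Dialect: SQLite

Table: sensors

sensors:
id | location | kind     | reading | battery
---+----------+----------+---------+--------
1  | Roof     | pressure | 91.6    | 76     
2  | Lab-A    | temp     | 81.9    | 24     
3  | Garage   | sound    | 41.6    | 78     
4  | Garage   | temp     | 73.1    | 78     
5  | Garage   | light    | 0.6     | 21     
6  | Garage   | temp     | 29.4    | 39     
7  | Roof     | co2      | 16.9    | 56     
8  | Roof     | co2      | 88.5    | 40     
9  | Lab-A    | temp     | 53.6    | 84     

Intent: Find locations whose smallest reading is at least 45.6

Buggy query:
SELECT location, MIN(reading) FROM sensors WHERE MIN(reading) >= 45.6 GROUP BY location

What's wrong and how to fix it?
Bug: MIN() in WHERE is a misuse of aggregate

Fix: Use HAVING for the per-group MIN condition

Corrected query:
SELECT location, MIN(reading) FROM sensors GROUP BY location HAVING MIN(reading) >= 45.6

Result:
location | MIN(reading)
---------+-------------
Lab-A    | 53.6        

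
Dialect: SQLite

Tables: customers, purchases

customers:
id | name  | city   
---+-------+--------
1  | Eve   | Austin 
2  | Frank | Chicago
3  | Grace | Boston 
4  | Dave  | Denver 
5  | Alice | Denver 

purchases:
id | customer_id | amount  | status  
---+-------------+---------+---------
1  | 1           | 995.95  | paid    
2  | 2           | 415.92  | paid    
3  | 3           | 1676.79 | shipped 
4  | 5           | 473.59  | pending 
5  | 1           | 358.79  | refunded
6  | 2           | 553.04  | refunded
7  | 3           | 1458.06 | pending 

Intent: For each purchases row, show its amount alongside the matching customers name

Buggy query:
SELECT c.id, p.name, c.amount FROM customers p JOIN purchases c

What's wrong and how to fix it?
Bug: JOIN with no ON clause produces a cartesian product; every purchases row pairs with every customers row

Fix: Specify the join condition linking the foreign key to the parent id

Corrected query:
SELECT c.id, p.name, c.amount FROM customers p JOIN purchases c ON c.customer_id = p.id

Result:
id | name  | amount 
---+-------+--------
1  | Eve   | 995.95 
2  | Frank | 415.92 
3  | Grace | 1676.79
4  | Alice | 473.59 
5  | Eve   | 358.79 
6  | Frank | 553.04 
7  | Grace | 1458.06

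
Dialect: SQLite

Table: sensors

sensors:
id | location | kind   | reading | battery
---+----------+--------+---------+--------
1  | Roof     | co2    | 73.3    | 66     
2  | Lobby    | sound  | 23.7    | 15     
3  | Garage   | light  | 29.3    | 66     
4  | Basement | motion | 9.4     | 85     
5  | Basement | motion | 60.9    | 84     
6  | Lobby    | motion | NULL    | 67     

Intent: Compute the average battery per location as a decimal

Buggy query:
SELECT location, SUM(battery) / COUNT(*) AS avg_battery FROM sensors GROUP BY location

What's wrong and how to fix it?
Bug: SUM(battery) and COUNT(*) are both integers; the division truncates the fractional part

Fix: Multiply by 1.0 (or CAST to REAL) to force floating-point division

Corrected query:
SELECT location, SUM(battery) * 1.0 / COUNT(*) AS avg_battery FROM sensors GROUP BY location

Result:
location | avg_battery
---------+------------
Basement | 84.5       
Garage   | 66         
Lobby    | 41         
Roof     | 66         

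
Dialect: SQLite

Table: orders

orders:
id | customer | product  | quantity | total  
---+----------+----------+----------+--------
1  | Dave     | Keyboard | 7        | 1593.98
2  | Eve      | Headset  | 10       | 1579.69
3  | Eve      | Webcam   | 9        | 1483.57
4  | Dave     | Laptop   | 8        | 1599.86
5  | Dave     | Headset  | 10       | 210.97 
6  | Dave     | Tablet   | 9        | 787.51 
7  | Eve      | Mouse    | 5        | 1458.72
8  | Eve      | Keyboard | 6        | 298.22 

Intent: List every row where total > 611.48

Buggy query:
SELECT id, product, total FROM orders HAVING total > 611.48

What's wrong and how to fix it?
Bug: This is a non-aggregate query (no GROUP BY, no aggregates), so in SQLite the HAVING clause is invalid here; a row-level condition belongs in WHERE

Fix: Use WHERE for row-level filtering

Corrected query:
SELECT id, product, total FROM orders WHERE total > 611.48

Result:
id | product  | total  
---+----------+--------
1  | Keyboard | 1593.98
2  | Headset  | 1579.69
3  | Webcam   | 1483.57
4  | Laptop   | 1599.86
6  | Tablet   | 787.51 
7  | Mouse    | 1458.72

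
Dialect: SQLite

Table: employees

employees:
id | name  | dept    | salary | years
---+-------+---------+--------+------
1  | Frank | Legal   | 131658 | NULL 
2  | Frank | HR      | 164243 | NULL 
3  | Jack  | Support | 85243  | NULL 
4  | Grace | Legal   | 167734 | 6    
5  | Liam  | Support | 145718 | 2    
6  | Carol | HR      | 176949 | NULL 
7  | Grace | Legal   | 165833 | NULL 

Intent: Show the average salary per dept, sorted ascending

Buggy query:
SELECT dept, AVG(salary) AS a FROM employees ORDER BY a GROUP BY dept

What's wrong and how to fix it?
Bug: GROUP BY must precede ORDER BY

Fix: Move ORDER BY to the end, after GROUP BY

Corrected query:
SELECT dept, AVG(salary) AS a FROM employees GROUP BY dept ORDER BY a

Result:
dept    | a       
--------+---------
Support | 115480.5
Legal   | 155075  
HR      | 170596  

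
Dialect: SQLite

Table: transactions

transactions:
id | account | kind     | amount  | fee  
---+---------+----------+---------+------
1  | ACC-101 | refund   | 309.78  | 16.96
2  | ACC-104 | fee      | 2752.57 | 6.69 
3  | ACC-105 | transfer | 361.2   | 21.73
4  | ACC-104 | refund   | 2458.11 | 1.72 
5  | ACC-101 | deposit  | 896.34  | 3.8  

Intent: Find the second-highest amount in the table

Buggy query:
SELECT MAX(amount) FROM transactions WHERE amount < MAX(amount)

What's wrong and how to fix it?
Bug: MAX(amount) on the right of the comparison is an aggregate-in-WHERE error

Fix: Compute the overall MAX in a subquery, then take MAX of rows below it

Corrected query:
SELECT MAX(amount) FROM transactions WHERE amount < (SELECT MAX(amount) FROM transactions)

Result:
MAX(amount)
-----------
2458.11    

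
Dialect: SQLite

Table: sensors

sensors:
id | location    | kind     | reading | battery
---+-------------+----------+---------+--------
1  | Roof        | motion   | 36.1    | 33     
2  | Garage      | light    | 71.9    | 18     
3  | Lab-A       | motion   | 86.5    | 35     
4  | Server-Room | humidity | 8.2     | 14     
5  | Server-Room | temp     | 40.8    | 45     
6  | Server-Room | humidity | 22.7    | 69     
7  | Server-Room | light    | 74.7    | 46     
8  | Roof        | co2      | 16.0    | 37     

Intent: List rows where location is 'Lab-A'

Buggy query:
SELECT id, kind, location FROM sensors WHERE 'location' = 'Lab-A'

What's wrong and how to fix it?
Bug: 'location' in single quotes is a string literal, not the column; the comparison is literal-vs-literal and never true

Fix: Remove the quotes around the column name (or use double quotes for an identifier)

Corrected query:
SELECT id, kind, location FROM sensors WHERE location = 'Lab-A'

Result:
id | kind   | location
---+--------+---------
3  | motion | Lab-A   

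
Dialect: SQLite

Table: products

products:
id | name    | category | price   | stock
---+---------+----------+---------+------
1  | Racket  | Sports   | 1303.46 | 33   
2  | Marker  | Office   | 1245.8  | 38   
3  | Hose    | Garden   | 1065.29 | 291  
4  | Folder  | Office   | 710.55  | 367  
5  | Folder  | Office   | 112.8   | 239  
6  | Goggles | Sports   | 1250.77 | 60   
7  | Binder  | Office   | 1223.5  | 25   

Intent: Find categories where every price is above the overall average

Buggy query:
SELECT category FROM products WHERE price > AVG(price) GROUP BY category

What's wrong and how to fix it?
Bug: AVG() is an aggregate; it can't sit directly in WHERE

Fix: Compute the overall average in a scalar subquery and compare each group's MIN against it in HAVING

Corrected query:
SELECT category FROM products GROUP BY category HAVING MIN(price) > (SELECT AVG(price) FROM products)

Result:
category
--------
Garden  
Sports  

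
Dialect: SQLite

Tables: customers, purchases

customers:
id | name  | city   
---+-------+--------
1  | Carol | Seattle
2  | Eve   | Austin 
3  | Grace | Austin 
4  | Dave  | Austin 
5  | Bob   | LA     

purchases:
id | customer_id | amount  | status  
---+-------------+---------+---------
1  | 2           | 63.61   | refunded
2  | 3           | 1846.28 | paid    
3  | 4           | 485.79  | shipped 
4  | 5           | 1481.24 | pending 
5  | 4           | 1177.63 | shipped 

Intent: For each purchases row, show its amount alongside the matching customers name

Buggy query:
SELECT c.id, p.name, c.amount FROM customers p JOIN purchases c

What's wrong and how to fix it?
Bug: Missing join condition: each purchases row is matched to all customers rows instead of just its own

Fix: Add ON c.customer_id = p.id to the JOIN

Corrected query:
SELECT c.id, p.name, c.amount FROM customers p JOIN purchases c ON c.customer_id = p.id

Result:
id | name  | amount 
---+-------+--------
1  | Eve   | 63.61  
2  | Grace | 1846.28
3  | Dave  | 485.79 
4  | Bob   | 1481.24
5  | Dave  | 1177.63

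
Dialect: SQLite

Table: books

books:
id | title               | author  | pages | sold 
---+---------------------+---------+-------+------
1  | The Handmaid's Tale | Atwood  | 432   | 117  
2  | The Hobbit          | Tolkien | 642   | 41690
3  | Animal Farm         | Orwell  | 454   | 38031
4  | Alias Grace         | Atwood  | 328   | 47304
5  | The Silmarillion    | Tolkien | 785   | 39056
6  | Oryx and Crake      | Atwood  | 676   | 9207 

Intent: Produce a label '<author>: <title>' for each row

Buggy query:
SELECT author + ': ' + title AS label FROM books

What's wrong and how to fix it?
Bug: '+' is numeric addition; on text columns SQLite converts them to 0 instead of concatenating

Fix: Replace + with || to concatenate text

Corrected query:
SELECT author || ': ' || title AS label FROM books

Result:
label                      
---------------------------
Atwood: The Handmaid's Tale
Tolkien: The Hobbit        
Orwell: Animal Farm        
Atwood: Alias Grace        
Tolkien: The Silmarillion  
Atwood: Oryx and Crake     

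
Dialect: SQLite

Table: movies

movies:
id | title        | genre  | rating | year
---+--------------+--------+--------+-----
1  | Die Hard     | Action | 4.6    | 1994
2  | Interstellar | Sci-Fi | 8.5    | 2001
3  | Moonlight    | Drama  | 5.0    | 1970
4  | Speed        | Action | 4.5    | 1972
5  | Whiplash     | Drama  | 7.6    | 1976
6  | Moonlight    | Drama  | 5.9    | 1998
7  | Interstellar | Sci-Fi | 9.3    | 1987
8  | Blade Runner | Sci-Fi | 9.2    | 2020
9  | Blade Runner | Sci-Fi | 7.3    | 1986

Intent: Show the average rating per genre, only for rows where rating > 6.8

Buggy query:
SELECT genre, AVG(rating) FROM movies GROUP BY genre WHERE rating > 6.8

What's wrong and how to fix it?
Bug: WHERE cannot follow GROUP BY

Fix: Place WHERE between FROM and GROUP BY

Corrected query:
SELECT genre, AVG(rating) FROM movies WHERE rating > 6.8 GROUP BY genre

Result:
genre  | AVG(rating)
-------+------------
Drama  | 7.6        
Sci-Fi | 8.575      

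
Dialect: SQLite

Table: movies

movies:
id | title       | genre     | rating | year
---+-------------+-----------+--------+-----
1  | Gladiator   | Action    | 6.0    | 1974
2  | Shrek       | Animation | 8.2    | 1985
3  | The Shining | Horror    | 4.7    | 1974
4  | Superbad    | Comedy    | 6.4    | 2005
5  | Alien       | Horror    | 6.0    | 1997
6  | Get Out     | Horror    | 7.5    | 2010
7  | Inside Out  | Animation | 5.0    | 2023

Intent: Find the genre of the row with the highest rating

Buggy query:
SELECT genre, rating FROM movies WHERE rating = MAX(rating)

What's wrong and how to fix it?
Bug: MAX(rating) is an aggregate and cannot be used directly in WHERE

Fix: Wrap MAX in a scalar subquery so WHERE compares against a single value

Corrected query:
SELECT genre, rating FROM movies WHERE rating = (SELECT MAX(rating) FROM movies)

Result:
genre     | rating
----------+-------
Animation | 8.2   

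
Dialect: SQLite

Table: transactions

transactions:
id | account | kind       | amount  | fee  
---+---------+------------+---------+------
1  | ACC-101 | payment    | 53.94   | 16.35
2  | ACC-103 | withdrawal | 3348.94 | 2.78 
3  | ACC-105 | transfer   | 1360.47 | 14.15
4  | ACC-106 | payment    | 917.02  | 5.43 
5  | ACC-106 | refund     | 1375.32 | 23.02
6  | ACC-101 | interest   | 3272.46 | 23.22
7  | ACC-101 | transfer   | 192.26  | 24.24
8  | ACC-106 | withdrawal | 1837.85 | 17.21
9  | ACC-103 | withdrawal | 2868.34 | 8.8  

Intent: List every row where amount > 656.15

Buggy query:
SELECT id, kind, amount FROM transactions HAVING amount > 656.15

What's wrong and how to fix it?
Bug: HAVING filters the output of aggregation, but this query has no GROUP BY and no aggregate functions, so SQLite rejects it (HAVING clause on a non-aggregate query); the condition here is per row

Fix: Use WHERE for row-level filtering

Corrected query:
SELECT id, kind, amount FROM transactions WHERE amount > 656.15

Result:
id | kind       | amount 
---+------------+--------
2  | withdrawal | 3348.94
3  | transfer   | 1360.47
4  | payment    | 917.02 
5  | refund     | 1375.32
6  | interest   | 3272.46
8  | withdrawal | 1837.85
9  | withdrawal | 2868.34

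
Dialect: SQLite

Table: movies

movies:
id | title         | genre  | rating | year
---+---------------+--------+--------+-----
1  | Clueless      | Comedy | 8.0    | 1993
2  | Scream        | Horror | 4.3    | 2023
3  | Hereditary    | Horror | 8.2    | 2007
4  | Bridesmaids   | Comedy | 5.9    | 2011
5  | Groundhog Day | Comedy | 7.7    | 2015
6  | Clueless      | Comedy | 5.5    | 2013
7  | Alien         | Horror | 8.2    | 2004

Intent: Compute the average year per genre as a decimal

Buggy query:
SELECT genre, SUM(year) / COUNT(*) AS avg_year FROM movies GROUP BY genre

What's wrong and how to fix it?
Bug: Both operands are integers, so '/' performs integer division and truncates

Fix: Multiply by 1.0 (or CAST to REAL) to force floating-point division

Corrected query:
SELECT genre, SUM(year) * 1.0 / COUNT(*) AS avg_year FROM movies GROUP BY genre

Result:
genre  | avg_year   
-------+------------
Comedy | 2008       
Horror | 2011.333333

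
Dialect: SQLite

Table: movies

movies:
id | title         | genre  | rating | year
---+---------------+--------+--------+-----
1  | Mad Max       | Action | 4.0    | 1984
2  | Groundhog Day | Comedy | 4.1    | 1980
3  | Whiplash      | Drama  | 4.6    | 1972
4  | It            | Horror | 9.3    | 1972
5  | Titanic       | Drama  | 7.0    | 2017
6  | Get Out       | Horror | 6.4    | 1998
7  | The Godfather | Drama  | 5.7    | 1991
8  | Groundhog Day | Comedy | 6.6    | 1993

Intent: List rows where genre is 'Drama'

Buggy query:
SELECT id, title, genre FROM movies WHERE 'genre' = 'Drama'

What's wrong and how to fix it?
Bug: Single quotes denote string literals in SQL; the column name is being compared as a constant string

Fix: Remove the quotes around the column name (or use double quotes for an identifier)

Corrected query:
SELECT id, title, genre FROM movies WHERE genre = 'Drama'

Result:
id | title         | genre
---+---------------+------
3  | Whiplash      | Drama
5  | Titanic       | Drama
7  | The Godfather | Drama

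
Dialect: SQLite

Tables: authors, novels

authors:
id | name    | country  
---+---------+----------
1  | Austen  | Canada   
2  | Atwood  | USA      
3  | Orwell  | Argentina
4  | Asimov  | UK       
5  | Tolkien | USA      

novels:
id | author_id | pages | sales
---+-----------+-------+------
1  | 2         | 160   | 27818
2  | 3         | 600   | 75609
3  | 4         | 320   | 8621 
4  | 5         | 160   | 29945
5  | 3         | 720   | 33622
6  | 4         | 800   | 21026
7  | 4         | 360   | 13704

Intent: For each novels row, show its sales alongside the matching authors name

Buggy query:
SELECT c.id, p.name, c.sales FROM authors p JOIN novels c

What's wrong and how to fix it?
Bug: Missing join condition: each novels row is matched to all authors rows instead of just its own

Fix: Add ON c.author_id = p.id to the JOIN

Corrected query:
SELECT c.id, p.name, c.sales FROM authors p JOIN novels c ON c.author_id = p.id

Result:
id | name    | sales
---+---------+------
1  | Atwood  | 27818
2  | Orwell  | 75609
3  | Asimov  | 8621 
4  | Tolkien | 29945
5  | Orwell  | 33622
6  | Asimov  | 21026
7  | Asimov  | 13704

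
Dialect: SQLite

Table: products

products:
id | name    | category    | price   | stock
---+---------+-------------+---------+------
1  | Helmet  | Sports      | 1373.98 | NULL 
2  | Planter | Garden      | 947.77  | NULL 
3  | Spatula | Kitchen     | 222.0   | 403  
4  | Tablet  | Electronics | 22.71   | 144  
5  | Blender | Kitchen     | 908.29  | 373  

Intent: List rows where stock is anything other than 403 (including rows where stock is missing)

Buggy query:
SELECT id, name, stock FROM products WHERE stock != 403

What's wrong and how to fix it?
Bug: 'stock != 403' is unknown when stock is NULL, so NULL rows are silently excluded

Fix: Handle NULL separately with IS NULL alongside the inequality

Corrected query:
SELECT id, name, stock FROM products WHERE stock != 403 OR stock IS NULL

Result:
id | name    | stock
---+---------+------
1  | Helmet  | NULL 
2  | Planter | NULL 
4  | Tablet  | 144  
5  | Blender | 373  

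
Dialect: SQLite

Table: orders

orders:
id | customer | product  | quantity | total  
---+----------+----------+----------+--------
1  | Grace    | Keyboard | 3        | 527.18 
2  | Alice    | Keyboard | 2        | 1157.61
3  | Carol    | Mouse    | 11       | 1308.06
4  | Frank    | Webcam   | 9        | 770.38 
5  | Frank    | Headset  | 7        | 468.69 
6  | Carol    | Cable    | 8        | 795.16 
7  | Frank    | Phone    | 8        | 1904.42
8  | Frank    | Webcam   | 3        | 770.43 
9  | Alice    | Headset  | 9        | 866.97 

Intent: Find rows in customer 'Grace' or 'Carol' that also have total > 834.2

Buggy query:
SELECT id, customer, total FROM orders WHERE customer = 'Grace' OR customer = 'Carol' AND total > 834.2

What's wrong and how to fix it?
Bug: Without parentheses, AND is evaluated before OR, so the total filter only applies to the 'Carol' branch

Fix: Add parentheses around the OR so the AND applies to both alternatives

Corrected query:
SELECT id, customer, total FROM orders WHERE (customer = 'Grace' OR customer = 'Carol') AND total > 834.2

Result:
id | customer | total  
---+----------+--------
3  | Carol    | 1308.06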